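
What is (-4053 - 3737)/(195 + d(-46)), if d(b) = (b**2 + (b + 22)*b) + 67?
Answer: -3895/1741 ≈ -2.2372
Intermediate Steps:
d(b) = 67 + b**2 + b*(22 + b) (d(b) = (b**2 + (22 + b)*b) + 67 = (b**2 + b*(22 + b)) + 67 = 67 + b**2 + b*(22 + b))
(-4053 - 3737)/(195 + d(-46)) = (-4053 - 3737)/(195 + (67 + 2*(-46)**2 + 22*(-46))) = -7790/(195 + (67 + 2*2116 - 1012)) = -7790/(195 + (67 + 4232 - 1012)) = -7790/(195 + 3287) = -7790/3482 = -7790*1/3482 = -3895/1741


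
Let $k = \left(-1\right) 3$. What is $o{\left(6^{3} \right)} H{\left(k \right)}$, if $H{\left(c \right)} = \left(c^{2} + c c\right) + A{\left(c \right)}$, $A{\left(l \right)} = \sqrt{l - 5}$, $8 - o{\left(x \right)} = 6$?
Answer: $36 + 4 i \sqrt{2} \approx 36.0 + 5.6569 i$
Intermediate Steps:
$o{\left(x \right)} = 2$ ($o{\left(x \right)} = 8 - 6 = 2$)
$A{\left(l \right)} = \sqrt{-5 + l}$
$k = -3$
$H{\left(c \right)} = \sqrt{-5 + c} + 2 c^{2}$ ($H{\left(c \right)} = \left(c^{2} + c c\right) + \sqrt{-5 + c} = \left(c^{2} + c^{2}\right) + \sqrt{-5 + c} = 2 c^{2} + \sqrt{-5 + c} = \sqrt{-5 + c} + 2 c^{2}$)
$o{\left(6^{3} \right)} H{\left(k \right)} = 2 \left(\sqrt{-5 - 3} + 2 \left(-3\right)^{2}\right) = 2 \left(\sqrt{-8} + 2 \cdot 9\right) = 2 \left(2 i \sqrt{2} + 18\right) = 2 \left(18 + 2 i \sqrt{2}\right) = 36 + 4 i \sqrt{2}$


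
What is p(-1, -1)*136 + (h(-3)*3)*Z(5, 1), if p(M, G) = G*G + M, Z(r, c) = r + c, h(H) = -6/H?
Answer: 36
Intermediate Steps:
h(H) = -6/H
Z(r, c) = c + r
p(M, G) = M + G**2 (p(M, G) = G**2 + M = M + G**2)
p(-1, -1)*136 + (h(-3)*3)*Z(5, 1) = (-1 + (-1)**2)*136 + (-6/(-3)*3)*(1 + 5) = (-1 + 1)*136 + (-6*(-1/3)*3)*6 = 0*136 + (2*3)*6 = 0 + 6*6 = 0 + 36 = 36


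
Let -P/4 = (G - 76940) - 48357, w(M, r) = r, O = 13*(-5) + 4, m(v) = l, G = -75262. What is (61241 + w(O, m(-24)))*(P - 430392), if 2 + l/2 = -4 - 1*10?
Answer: 22760199396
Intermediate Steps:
l = -32 (l = -4 + 2*(-4 - 1*10) = -4 + 2*(-4 - 10) = -4 + 2*(-14) = -4 - 28 = -32)
m(v) = -32
O = -61 (O = -65 + 4 = -61)
P = 802236 (P = -4*((-75262 - 76940) - 48357) = -4*(-152202 - 48357) = -4*(-200559) = 802236)
(61241 + w(O, m(-24)))*(P - 430392) = (61241 - 32)*(802236 - 430392) = 61209*371844 = 22760199396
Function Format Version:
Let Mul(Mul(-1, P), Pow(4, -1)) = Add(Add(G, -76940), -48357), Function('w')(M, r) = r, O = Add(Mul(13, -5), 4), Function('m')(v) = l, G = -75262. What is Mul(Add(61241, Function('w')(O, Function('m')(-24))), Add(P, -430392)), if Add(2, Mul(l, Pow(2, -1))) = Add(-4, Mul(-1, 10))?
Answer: 22760199396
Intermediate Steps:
l = -32 (l = Add(-4, Mul(2, Add(-4, Mul(-1, 10)))) = Add(-4, Mul(2, Add(-4, -10))) = Add(-4, Mul(2, -14)) = Add(-4, -28) = -32)
Function('m')(v) = -32
O = -61 (O = Add(-65, 4) = -61)
P = 802236 (P = Mul(-4, Add(Add(-75262, -76940), -48357)) = Mul(-4, Add(-152202, -48357)) = Mul(-4, -200559) = 802236)
Mul(Add(61241, Function('w')(O, Function('m')(-24))), Add(P, -430392)) = Mul(Add(61241, -32), Add(802236, -430392)) = Mul(61209, 371844) = 22760199396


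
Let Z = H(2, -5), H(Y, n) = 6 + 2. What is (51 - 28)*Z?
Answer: 184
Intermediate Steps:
H(Y, n) = 8
Z = 8
(51 - 28)*Z = (51 - 28)*8 = 23*8 = 184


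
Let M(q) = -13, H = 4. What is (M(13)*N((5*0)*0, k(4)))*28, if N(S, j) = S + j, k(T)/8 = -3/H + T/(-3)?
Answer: 18200/3 ≈ 6066.7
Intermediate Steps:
k(T) = -6 - 8*T/3 (k(T) = 8*(-3/4 + T/(-3)) = 8*(-3*¼ + T*(-⅓)) = 8*(-¾ - T/3) = -6 - 8*T/3)
(M(13)*N((5*0)*0, k(4)))*28 = -13*((5*0)*0 + (-6 - 8/3*4))*28 = -13*(0*0 + (-6 - 32/3))*28 = -13*(0 - 50/3)*28 = -13*(-50/3)*28 = (650/3)*28 = 18200/3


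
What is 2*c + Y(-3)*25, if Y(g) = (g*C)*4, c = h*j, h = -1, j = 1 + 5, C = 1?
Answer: -312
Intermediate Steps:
j = 6
c = -6 (c = -1*6 = -6)
Y(g) = 4*g (Y(g) = (g*1)*4 = g*4 = 4*g)
2*c + Y(-3)*25 = 2*(-6) + (4*(-3))*25 = -12 - 12*25 = -12 - 300 = -312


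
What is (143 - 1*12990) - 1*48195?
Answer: -61042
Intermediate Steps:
(143 - 1*12990) - 1*48195 = (143 - 12990) - 48195 = -12847 - 48195 = -61042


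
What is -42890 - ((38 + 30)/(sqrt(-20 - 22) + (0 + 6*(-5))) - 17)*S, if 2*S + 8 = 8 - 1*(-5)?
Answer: -13452415/314 + 85*I*sqrt(42)/471 ≈ -42842.0 + 1.1696*I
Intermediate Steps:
S = 5/2 (S = -4 + (8 - 1*(-5))/2 = -4 + (8 + 5)/2 = -4 + (1/2)*13 = -4 + 13/2 = 5/2 ≈ 2.5000)
-42890 - ((38 + 30)/(sqrt(-20 - 22) + (0 + 6*(-5))) - 17)*S = -42890 - ((38 + 30)/(sqrt(-20 - 22) + (0 + 6*(-5))) - 17)*5/2 = -42890 - (68/(sqrt(-42) + (0 - 30)) - 17)*5/2 = -42890 - (68/(I*sqrt(42) - 30) - 17)*5/2 = -42890 - (68/(-30 + I*sqrt(42)) - 17)*5/2 = -42890 - (-17 + 68/(-30 + I*sqrt(42)))*5/2 = -42890 - (-85/2 + 170/(-30 + I*sqrt(42))) = -42890 + (85/2 - 170/(-30 + I*sqrt(42))) = -85695/2 - 170/(-30 + I*sqrt(42))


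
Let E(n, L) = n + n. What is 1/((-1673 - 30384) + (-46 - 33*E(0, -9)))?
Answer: -1/32103 ≈ -3.1150e-5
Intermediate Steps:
E(n, L) = 2*n
1/((-1673 - 30384) + (-46 - 33*E(0, -9))) = 1/((-1673 - 30384) + (-46 - 66*0)) = 1/(-32057 + (-46 - 33*0)) = 1/(-32057 + (-46 + 0)) = 1/(-32057 - 46) = 1/(-32103) = -1/32103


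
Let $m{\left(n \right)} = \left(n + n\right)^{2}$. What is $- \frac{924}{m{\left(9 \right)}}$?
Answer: $- \frac{77}{27} \approx -2.8519$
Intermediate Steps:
$m{\left(n \right)} = 4 n^{2}$ ($m{\left(n \right)} = \left(2 n\right)^{2} = 4 n^{2}$)
$- \frac{924}{m{\left(9 \right)}} = - \frac{924}{4 \cdot 9^{2}} = - \frac{924}{4 \cdot 81} = - \frac{924}{324} = \left(-924\right) \frac{1}{324} = - \frac{77}{27}$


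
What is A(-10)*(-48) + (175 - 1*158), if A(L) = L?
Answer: 497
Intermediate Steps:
A(-10)*(-48) + (175 - 1*158) = -10*(-48) + (175 - 1*158) = 480 + (175 - 158) = 480 + 17 = 497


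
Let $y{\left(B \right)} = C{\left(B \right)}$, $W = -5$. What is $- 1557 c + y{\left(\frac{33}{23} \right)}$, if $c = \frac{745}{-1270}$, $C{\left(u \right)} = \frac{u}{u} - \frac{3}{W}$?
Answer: $\frac{1161997}{1270} \approx 914.96$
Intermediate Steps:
$C{\left(u \right)} = \frac{8}{5}$ ($C{\left(u \right)} = \frac{u}{u} - \frac{3}{-5} = 1 - - \frac{3}{5} = 1 + \frac{3}{5} = \frac{8}{5}$)
$c = - \frac{149}{254}$ ($c = 745 \left(- \frac{1}{1270}\right) = - \frac{149}{254} \approx -0.58661$)
$y{\left(B \right)} = \frac{8}{5}$
$- 1557 c + y{\left(\frac{33}{23} \right)} = \left(-1557\right) \left(- \frac{149}{254}\right) + \frac{8}{5} = \frac{231993}{254} + \frac{8}{5} = \frac{1161997}{1270}$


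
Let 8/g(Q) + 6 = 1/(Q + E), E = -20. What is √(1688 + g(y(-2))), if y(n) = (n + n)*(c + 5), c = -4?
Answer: 2*√8865590/145 ≈ 41.069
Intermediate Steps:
y(n) = 2*n (y(n) = (n + n)*(-4 + 5) = (2*n)*1 = 2*n)
g(Q) = 8/(-6 + 1/(-20 + Q)) (g(Q) = 8/(-6 + 1/(Q - 20)) = 8/(-6 + 1/(-20 + Q)))
√(1688 + g(y(-2))) = √(1688 + 8*(20 - 2*(-2))/(-121 + 6*(2*(-2)))) = √(1688 + 8*(20 - 1*(-4))/(-121 + 6*(-4))) = √(1688 + 8*(20 + 4)/(-121 - 24)) = √(1688 + 8*24/(-145)) = √(1688 + 8*(-1/145)*24) = √(1688 - 192/145) = √(244568/145) = 2*√8865590/145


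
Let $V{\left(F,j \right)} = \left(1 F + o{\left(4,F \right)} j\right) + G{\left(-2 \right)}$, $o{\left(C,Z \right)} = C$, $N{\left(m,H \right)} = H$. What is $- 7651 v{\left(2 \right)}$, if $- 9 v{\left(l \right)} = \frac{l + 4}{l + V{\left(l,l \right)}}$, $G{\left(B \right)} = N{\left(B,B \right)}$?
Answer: $\frac{7651}{15} \approx 510.07$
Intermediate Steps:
$G{\left(B \right)} = B$
$V{\left(F,j \right)} = -2 + F + 4 j$ ($V{\left(F,j \right)} = \left(1 F + 4 j\right) - 2 = \left(F + 4 j\right) - 2 = -2 + F + 4 j$)
$v{\left(l \right)} = - \frac{4 + l}{9 \left(-2 + 6 l\right)}$ ($v{\left(l \right)} = - \frac{\left(l + 4\right) \frac{1}{l + \left(-2 + l + 4 l\right)}}{9} = - \frac{\left(4 + l\right) \frac{1}{l + \left(-2 + 5 l\right)}}{9} = - \frac{\left(4 + l\right) \frac{1}{-2 + 6 l}}{9} = - \frac{\frac{1}{-2 + 6 l} \left(4 + l\right)}{9} = - \frac{4 + l}{9 \left(-2 + 6 l\right)}$)
$- 7651 v{\left(2 \right)} = - 7651 \frac{-4 - 2}{18 \left(-1 + 3 \cdot 2\right)} = - 7651 \frac{-4 - 2}{18 \left(-1 + 6\right)} = - 7651 \cdot \frac{1}{18} \cdot \frac{1}{5} \left(-6\right) = \left(-7651\right) \left(- \frac{1}{15}\right) = \frac{7651}{15}$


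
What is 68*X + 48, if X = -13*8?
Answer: -7024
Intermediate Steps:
X = -104
68*X + 48 = 68*(-104) + 48 = -7072 + 48 = -7024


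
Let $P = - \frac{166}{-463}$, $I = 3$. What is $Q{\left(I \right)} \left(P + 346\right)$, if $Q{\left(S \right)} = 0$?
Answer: $0$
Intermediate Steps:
$P = \frac{166}{463}$ ($P = \left(-166\right) \left(- \frac{1}{463}\right) = \frac{166}{463} \approx 0.35853$)
$Q{\left(I \right)} \left(P + 346\right) = 0 \left(\frac{166}{463} + 346\right) = 0 \cdot \frac{160364}{463} = 0$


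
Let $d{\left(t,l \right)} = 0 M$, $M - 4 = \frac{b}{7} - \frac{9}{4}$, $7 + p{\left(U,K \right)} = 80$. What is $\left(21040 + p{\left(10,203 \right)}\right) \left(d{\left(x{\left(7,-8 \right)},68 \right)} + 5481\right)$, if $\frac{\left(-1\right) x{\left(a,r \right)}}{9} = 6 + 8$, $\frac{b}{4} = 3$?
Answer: $115720353$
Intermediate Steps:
$b = 12$ ($b = 4 \cdot 3 = 12$)
$p{\left(U,K \right)} = 73$ ($p{\left(U,K \right)} = -7 + 80 = 73$)
$M = \frac{97}{28}$ ($M = 4 + \left(\frac{12}{7} - \frac{9}{4}\right) = 4 - \frac{15}{28} = \frac{97}{28} \approx 3.4643$)
$x{\left(a,r \right)} = -126$ ($x{\left(a,r \right)} = - 9 \left(6 + 8\right) = \left(-9\right) 14 = -126$)
$d{\left(t,l \right)} = 0$ ($d{\left(t,l \right)} = 0 \cdot \frac{97}{28} = 0$)
$\left(21040 + p{\left(10,203 \right)}\right) \left(d{\left(x{\left(7,-8 \right)},68 \right)} + 5481\right) = \left(21040 + 73\right) \left(0 + 5481\right) = 21113 \cdot 5481 = 115720353$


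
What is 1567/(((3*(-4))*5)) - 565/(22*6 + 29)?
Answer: -286187/9660 ≈ -29.626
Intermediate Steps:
1567/(((3*(-4))*5)) - 565/(22*6 + 29) = 1567/((-12*5)) - 565/(132 + 29) = 1567/(-60) - 565/161 = 1567*(-1/60) - 565*1/161 = -1567/60 - 565/161 = -286187/9660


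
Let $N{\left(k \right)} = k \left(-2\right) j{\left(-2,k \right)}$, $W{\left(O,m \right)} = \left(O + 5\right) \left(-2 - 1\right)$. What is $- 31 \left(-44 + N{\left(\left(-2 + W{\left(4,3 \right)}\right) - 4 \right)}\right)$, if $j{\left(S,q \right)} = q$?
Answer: $68882$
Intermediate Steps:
$W{\left(O,m \right)} = -15 - 3 O$ ($W{\left(O,m \right)} = \left(5 + O\right) \left(-3\right) = -15 - 3 O$)
$N{\left(k \right)} = - 2 k^{2}$ ($N{\left(k \right)} = k \left(-2\right) k = - 2 k k = - 2 k^{2}$)
$- 31 \left(-44 + N{\left(\left(-2 + W{\left(4,3 \right)}\right) - 4 \right)}\right) = - 31 \left(-44 - 2 \left(\left(-2 - 27\right) - 4\right)^{2}\right) = - 31 \left(-44 - 2 \left(-29 - 4\right)^{2}\right) = - 31 \left(-44 - 2 \left(-33\right)^{2}\right) = - 31 \left(-44 - 2178\right) = \left(-31\right) \left(-2222\right) = 68882$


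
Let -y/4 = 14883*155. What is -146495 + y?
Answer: -9373955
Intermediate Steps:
y = -9227460 (y = -59532*155 = -4*2306865 = -9227460)
-146495 + y = -146495 - 9227460 = -9373955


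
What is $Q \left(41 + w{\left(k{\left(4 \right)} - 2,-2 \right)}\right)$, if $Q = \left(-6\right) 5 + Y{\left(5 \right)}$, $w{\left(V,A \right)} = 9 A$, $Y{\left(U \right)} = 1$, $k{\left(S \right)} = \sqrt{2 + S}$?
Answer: $-667$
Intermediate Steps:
$Q = -29$ ($Q = \left(-6\right) 5 + 1 = -30 + 1 = -29$)
$Q \left(41 + w{\left(k{\left(4 \right)} - 2,-2 \right)}\right) = - 29 \left(41 + 9 \left(-2\right)\right) = - 29 \left(41 - 18\right) = \left(-29\right) 23 = -667$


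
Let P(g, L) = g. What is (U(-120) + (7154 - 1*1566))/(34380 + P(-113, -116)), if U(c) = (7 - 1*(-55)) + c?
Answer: 5530/34267 ≈ 0.16138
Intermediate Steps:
U(c) = 62 + c (U(c) = (7 + 55) + c = 62 + c)
(U(-120) + (7154 - 1*1566))/(34380 + P(-113, -116)) = ((62 - 120) + (7154 - 1*1566))/(34380 - 113) = (-58 + (7154 - 1566))/34267 = (-58 + 5588)*(1/34267) = 5530*(1/34267) = 5530/34267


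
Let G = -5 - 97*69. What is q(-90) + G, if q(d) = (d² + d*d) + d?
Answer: 9412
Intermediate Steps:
G = -6698 (G = -5 - 6693 = -6698)
q(d) = d + 2*d² (q(d) = (d² + d²) + d = 2*d² + d = d + 2*d²)
q(-90) + G = -90*(1 + 2*(-90)) - 6698 = -90*(1 - 180) - 6698 = -90*(-179) - 6698 = 16110 - 6698 = 9412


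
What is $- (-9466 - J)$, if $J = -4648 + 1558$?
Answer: $6376$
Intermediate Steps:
$J = -3090$
$- (-9466 - J) = - (-9466 - -3090) = - (-9466 + 3090) = \left(-1\right) \left(-6376\right) = 6376$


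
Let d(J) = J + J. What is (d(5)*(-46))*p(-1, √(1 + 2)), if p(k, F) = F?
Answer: -460*√3 ≈ -796.74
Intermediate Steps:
d(J) = 2*J
(d(5)*(-46))*p(-1, √(1 + 2)) = ((2*5)*(-46))*√(1 + 2) = (10*(-46))*√3 = -460*√3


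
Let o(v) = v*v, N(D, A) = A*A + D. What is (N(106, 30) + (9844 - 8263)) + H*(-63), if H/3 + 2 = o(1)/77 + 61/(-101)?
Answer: 3418207/1111 ≈ 3076.7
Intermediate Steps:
N(D, A) = D + A**2 (N(D, A) = A**2 + D = D + A**2)
o(v) = v**2
H = -60450/7777 (H = -6 + 3*(1**2/77 + 61/(-101)) = -6 + 3*(1*(1/77) + 61*(-1/101)) = -6 + 3*(1/77 - 61/101) = -6 + 3*(-4596/7777) = -6 - 13788/7777 = -60450/7777 ≈ -7.7729)
(N(106, 30) + (9844 - 8263)) + H*(-63) = ((106 + 30**2) + (9844 - 8263)) - 60450/7777*(-63) = ((106 + 900) + 1581) + 544050/1111 = (1006 + 1581) + 544050/1111 = 2587 + 544050/1111 = 3418207/1111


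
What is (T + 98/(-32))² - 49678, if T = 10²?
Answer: -10311967/256 ≈ -40281.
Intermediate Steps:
T = 100
(T + 98/(-32))² - 49678 = (100 + 98/(-32))² - 49678 = (100 + 98*(-1/32))² - 49678 = (100 - 49/16)² - 49678 = (1551/16)² - 49678 = 2405601/256 - 49678 = -10311967/256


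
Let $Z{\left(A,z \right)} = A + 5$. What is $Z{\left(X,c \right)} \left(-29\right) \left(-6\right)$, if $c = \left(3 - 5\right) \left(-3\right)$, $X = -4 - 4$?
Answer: $-522$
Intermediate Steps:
$X = -8$
$c = 6$ ($c = \left(3 - 5\right) \left(-3\right) = \left(-2\right) \left(-3\right) = 6$)
$Z{\left(A,z \right)} = 5 + A$
$Z{\left(X,c \right)} \left(-29\right) \left(-6\right) = \left(5 - 8\right) \left(-29\right) \left(-6\right) = \left(-3\right) \left(-29\right) \left(-6\right) = 87 \left(-6\right) = -522$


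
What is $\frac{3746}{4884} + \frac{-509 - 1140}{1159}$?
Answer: $- \frac{1856051}{2830278} \approx -0.65578$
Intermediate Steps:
$\frac{3746}{4884} + \frac{-509 - 1140}{1159} = 3746 \cdot \frac{1}{4884} - \frac{1649}{1159} = \frac{1873}{2442} - \frac{1649}{1159} = - \frac{1856051}{2830278}$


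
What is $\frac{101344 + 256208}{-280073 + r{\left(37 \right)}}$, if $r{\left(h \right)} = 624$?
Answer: $- \frac{357552}{279449} \approx -1.2795$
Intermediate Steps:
$\frac{101344 + 256208}{-280073 + r{\left(37 \right)}} = \frac{101344 + 256208}{-280073 + 624} = \frac{357552}{-279449} = 357552 \left(- \frac{1}{279449}\right) = - \frac{357552}{279449}$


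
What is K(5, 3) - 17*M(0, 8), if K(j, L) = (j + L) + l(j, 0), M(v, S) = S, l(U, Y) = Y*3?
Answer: -128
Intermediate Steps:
l(U, Y) = 3*Y
K(j, L) = L + j (K(j, L) = (j + L) + 3*0 = (L + j) + 0 = L + j)
K(5, 3) - 17*M(0, 8) = (3 + 5) - 17*8 = 8 - 136 = -128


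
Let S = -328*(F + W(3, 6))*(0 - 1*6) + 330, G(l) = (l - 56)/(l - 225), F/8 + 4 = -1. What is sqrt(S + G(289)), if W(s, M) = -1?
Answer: I*sqrt(5142679)/8 ≈ 283.47*I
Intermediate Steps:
F = -40 (F = -32 + 8*(-1) = -32 - 8 = -40)
G(l) = (-56 + l)/(-225 + l)
S = -80358 (S = -328*(-40 - 1)*(0 - 1*6) + 330 = -(-13448)*(0 - 6) + 330 = -(-13448)*(-6) + 330 = -328*246 + 330 = -80688 + 330 = -80358)
sqrt(S + G(289)) = sqrt(-80358 + (-56 + 289)/(-225 + 289)) = sqrt(-80358 + 233/64) = sqrt(-5142679/64) = I*sqrt(5142679)/8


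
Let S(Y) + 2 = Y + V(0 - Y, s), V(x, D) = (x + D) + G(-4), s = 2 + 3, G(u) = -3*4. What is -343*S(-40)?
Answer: 3087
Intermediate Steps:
G(u) = -12
s = 5
V(x, D) = -12 + D + x (V(x, D) = (x + D) - 12 = (D + x) - 12 = -12 + D + x)
S(Y) = -9 (S(Y) = -2 + (Y + (-12 + 5 + (0 - Y))) = -2 + (Y + (-12 + 5 - Y)) = -2 + (Y + (-7 - Y)) = -2 - 7 = -9)
-343*S(-40) = -343*(-9) = 3087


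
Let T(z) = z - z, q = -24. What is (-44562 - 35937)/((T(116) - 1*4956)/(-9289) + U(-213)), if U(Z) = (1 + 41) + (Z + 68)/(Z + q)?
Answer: -25316855001/13569169 ≈ -1865.8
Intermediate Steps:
T(z) = 0
U(Z) = 42 + (68 + Z)/(-24 + Z) (U(Z) = (1 + 41) + (Z + 68)/(Z - 24) = 42 + (68 + Z)/(-24 + Z))
(-44562 - 35937)/((T(116) - 1*4956)/(-9289) + U(-213)) = (-44562 - 35937)/((0 - 1*4956)/(-9289) + (-940 + 43*(-213))/(-24 - 213)) = -80499/((0 - 4956)*(-1/9289) + (-940 - 9159)/(-237)) = -80499/(-4956*(-1/9289) - 1/237*(-10099)) = -80499/(708/1327 + 10099/237) = -80499/13569169/314499 = -80499*314499/13569169 = -25316855001/13569169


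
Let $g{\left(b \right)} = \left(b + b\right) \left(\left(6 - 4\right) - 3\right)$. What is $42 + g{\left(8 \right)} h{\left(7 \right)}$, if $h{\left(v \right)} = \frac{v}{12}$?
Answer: $\frac{98}{3} \approx 32.667$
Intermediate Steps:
$h{\left(v \right)} = \frac{v}{12}$ ($h{\left(v \right)} = v \frac{1}{12} = \frac{v}{12}$)
$g{\left(b \right)} = - 2 b$ ($g{\left(b \right)} = 2 b \left(2 - 3\right) = 2 b \left(-1\right) = - 2 b$)
$42 + g{\left(8 \right)} h{\left(7 \right)} = 42 + \left(-2\right) 8 \cdot \frac{1}{12} \cdot 7 = 42 - \frac{28}{3} = \frac{98}{3}$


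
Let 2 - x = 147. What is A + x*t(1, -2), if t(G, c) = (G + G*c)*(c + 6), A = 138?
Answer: 718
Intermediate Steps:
t(G, c) = (6 + c)*(G + G*c) (t(G, c) = (G + G*c)*(6 + c) = (6 + c)*(G + G*c))
x = -145 (x = 2 - 1*147 = 2 - 147 = -145)
A + x*t(1, -2) = 138 - 145*(6 + (-2)**2 + 7*(-2)) = 138 - 145*(6 + 4 - 14) = 138 - 145*(-4) = 138 + 580 = 718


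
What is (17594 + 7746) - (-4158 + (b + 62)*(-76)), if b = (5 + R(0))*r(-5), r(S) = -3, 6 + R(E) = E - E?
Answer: 34438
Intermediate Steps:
R(E) = -6 (R(E) = -6 + (E - E) = -6 + 0 = -6)
b = 3 (b = (5 - 6)*(-3) = -1*(-3) = 3)
(17594 + 7746) - (-4158 + (b + 62)*(-76)) = (17594 + 7746) - (-4158 + (3 + 62)*(-76)) = 25340 - (-4158 + 65*(-76)) = 25340 - (-4158 - 4940) = 25340 - 1*(-9098) = 25340 + 9098 = 34438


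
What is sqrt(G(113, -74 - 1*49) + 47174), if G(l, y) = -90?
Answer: 2*sqrt(11771) ≈ 216.99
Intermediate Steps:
sqrt(G(113, -74 - 1*49) + 47174) = sqrt(-90 + 47174) = sqrt(47084) = 2*sqrt(11771)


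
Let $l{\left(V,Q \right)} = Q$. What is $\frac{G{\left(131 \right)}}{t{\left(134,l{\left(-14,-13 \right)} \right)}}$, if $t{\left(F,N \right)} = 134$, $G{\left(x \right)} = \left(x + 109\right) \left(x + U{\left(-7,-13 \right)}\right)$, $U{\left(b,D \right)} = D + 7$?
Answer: $\frac{15000}{67} \approx 223.88$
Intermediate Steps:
$U{\left(b,D \right)} = 7 + D$
$G{\left(x \right)} = \left(-6 + x\right) \left(109 + x\right)$ ($G{\left(x \right)} = \left(x + 109\right) \left(x + \left(7 - 13\right)\right) = \left(109 + x\right) \left(x - 6\right) = \left(109 + x\right) \left(-6 + x\right) = \left(-6 + x\right) \left(109 + x\right)$)
$\frac{G{\left(131 \right)}}{t{\left(134,l{\left(-14,-13 \right)} \right)}} = \frac{-654 + 131^{2} + 103 \cdot 131}{134} = \left(-654 + 17161 + 13493\right) \frac{1}{134} = 30000 \cdot \frac{1}{134} = \frac{15000}{67}$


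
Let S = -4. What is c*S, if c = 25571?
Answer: -102284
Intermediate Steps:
c*S = 25571*(-4) = -102284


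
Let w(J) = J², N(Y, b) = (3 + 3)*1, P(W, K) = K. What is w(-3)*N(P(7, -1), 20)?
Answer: 54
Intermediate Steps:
N(Y, b) = 6 (N(Y, b) = 6*1 = 6)
w(-3)*N(P(7, -1), 20) = (-3)²*6 = 9*6 = 54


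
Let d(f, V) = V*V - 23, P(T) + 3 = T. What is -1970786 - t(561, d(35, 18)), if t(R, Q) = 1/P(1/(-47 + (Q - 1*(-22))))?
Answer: -1629839746/827 ≈ -1.9708e+6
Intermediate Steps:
P(T) = -3 + T
d(f, V) = -23 + V² (d(f, V) = V² - 23 = -23 + V²)
t(R, Q) = 1/(-3 + 1/(-25 + Q)) (t(R, Q) = 1/(-3 + 1/(-47 + (Q - 1*(-22)))) = 1/(-3 + 1/(-47 + (Q + 22))) = 1/(-3 + 1/(-47 + (22 + Q))) = 1/(-3 + 1/(-25 + Q)))
-1970786 - t(561, d(35, 18)) = -1970786 - (25 - (-23 + 18²))/(-76 + 3*(-23 + 18²)) = -1970786 - (25 - (-23 + 324))/(-76 + 3*(-23 + 324)) = -1970786 - (25 - 1*301)/(-76 + 3*301) = -1970786 - (25 - 301)/(-76 + 903) = -1970786 - (-276)/827 = -1970786 - 1*(-276/827) = -1970786 + 276/827 = -1629839746/827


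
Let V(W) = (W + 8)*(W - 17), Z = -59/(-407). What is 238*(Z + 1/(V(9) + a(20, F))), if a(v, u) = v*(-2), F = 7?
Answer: 107933/3256 ≈ 33.149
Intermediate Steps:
a(v, u) = -2*v
Z = 59/407 (Z = -59*(-1/407) = 59/407 ≈ 0.14496)
V(W) = (-17 + W)*(8 + W) (V(W) = (8 + W)*(-17 + W) = (-17 + W)*(8 + W))
238*(Z + 1/(V(9) + a(20, F))) = 238*(59/407 + 1/((-136 + 9² - 9*9) - 2*20)) = 238*(59/407 + 1/((-136 + 81 - 81) - 40)) = 238*(59/407 + 1/(-136 - 40)) = 238*(59/407 + 1/(-176)) = 238*(59/407 - 1/176) = 238*(907/6512) = 107933/3256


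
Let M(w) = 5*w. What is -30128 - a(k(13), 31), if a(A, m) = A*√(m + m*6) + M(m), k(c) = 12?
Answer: -30283 - 12*√217 ≈ -30460.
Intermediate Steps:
a(A, m) = 5*m + A*√7*√m (a(A, m) = A*√(m + m*6) + 5*m = A*√(m + 6*m) + 5*m = A*√(7*m) + 5*m = A*(√7*√m) + 5*m = A*√7*√m + 5*m = 5*m + A*√7*√m)
-30128 - a(k(13), 31) = -30128 - (5*31 + 12*√7*√31) = -30128 - (155 + 12*√217) = -30128 + (-155 - 12*√217) = -30283 - 12*√217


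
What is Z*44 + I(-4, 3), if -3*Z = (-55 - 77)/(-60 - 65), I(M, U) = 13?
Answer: -311/125 ≈ -2.4880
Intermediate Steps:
Z = -44/125 (Z = -(-55 - 77)/(3*(-60 - 65)) = -(-44)/(-125) = -(-44)*(-1)/125 = -1/3*132/125 = -44/125 ≈ -0.35200)
Z*44 + I(-4, 3) = -44/125*44 + 13 = -1936/125 + 13 = -311/125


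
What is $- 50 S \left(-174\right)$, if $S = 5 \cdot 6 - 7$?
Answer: $200100$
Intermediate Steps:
$S = 23$ ($S = 30 - 7 = 23$)
$- 50 S \left(-174\right) = \left(-50\right) 23 \left(-174\right) = \left(-1150\right) \left(-174\right) = 200100$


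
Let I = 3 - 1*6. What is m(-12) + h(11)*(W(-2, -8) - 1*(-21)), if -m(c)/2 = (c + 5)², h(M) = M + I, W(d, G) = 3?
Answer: 94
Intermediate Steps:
I = -3 (I = 3 - 6 = -3)
h(M) = -3 + M (h(M) = M - 3 = -3 + M)
m(c) = -2*(5 + c)² (m(c) = -2*(c + 5)² = -2*(5 + c)²)
m(-12) + h(11)*(W(-2, -8) - 1*(-21)) = -2*(5 - 12)² + (-3 + 11)*(3 - 1*(-21)) = -2*(-7)² + 8*(3 + 21) = -2*49 + 8*24 = -98 + 192 = 94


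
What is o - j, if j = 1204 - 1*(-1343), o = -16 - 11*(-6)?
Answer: -2497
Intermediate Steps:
o = 50 (o = -16 + 66 = 50)
j = 2547 (j = 1204 + 1343 = 2547)
o - j = 50 - 1*2547 = 50 - 2547 = -2497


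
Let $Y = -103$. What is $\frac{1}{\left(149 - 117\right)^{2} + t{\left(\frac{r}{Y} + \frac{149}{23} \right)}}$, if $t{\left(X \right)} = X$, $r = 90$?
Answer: $\frac{2369}{2439133} \approx 0.00097125$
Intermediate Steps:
$\frac{1}{\left(149 - 117\right)^{2} + t{\left(\frac{r}{Y} + \frac{149}{23} \right)}} = \frac{1}{\left(149 - 117\right)^{2} + \left(\frac{90}{-103} + \frac{149}{23}\right)} = \frac{1}{32^{2} + \left(90 \left(- \frac{1}{103}\right) + 149 \cdot \frac{1}{23}\right)} = \frac{1}{1024 + \left(- \frac{90}{103} + \frac{149}{23}\right)} = \frac{1}{1024 + \frac{13277}{2369}} = \frac{1}{\frac{2439133}{2369}} = \frac{2369}{2439133}$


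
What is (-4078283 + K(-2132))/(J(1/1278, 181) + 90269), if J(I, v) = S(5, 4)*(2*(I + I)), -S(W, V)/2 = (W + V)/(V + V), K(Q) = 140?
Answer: -579096306/12818197 ≈ -45.178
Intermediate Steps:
S(W, V) = -(V + W)/V (S(W, V) = -2*(W + V)/(V + V) = -2*(V + W)/(2*V) = -2*(V + W)*1/(2*V) = -(V + W)/V)
J(I, v) = -9*I (J(I, v) = ((-1*4 - 1*5)/4)*(2*(I + I)) = ((-4 - 5)/4)*(2*(2*I)) = ((¼)*(-9))*(4*I) = -9*I)
(-4078283 + K(-2132))/(J(1/1278, 181) + 90269) = (-4078283 + 140)/(-9/1278 + 90269) = -4078143/(-9*1/1278 + 90269) = -4078143/(-1/142 + 90269) = -4078143/12818197/142 = -4078143*142/12818197 = -579096306/12818197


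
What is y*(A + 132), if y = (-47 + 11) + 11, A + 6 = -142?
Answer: 400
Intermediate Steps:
A = -148 (A = -6 - 142 = -148)
y = -25 (y = -36 + 11 = -25)
y*(A + 132) = -25*(-148 + 132) = -25*(-16) = 400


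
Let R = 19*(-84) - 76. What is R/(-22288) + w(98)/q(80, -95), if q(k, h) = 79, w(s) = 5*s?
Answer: 1381651/220094 ≈ 6.2775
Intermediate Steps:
R = -1672 (R = -1596 - 76 = -1672)
R/(-22288) + w(98)/q(80, -95) = -1672/(-22288) + (5*98)/79 = -1672*(-1/22288) + 490*(1/79) = 209/2786 + 490/79 = 1381651/220094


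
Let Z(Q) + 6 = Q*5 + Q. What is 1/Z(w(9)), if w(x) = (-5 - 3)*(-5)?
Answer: 1/234 ≈ 0.0042735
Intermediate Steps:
w(x) = 40 (w(x) = -8*(-5) = 40)
Z(Q) = -6 + 6*Q (Z(Q) = -6 + (Q*5 + Q) = -6 + (5*Q + Q) = -6 + 6*Q)
1/Z(w(9)) = 1/(-6 + 6*40) = 1/(-6 + 240) = 1/234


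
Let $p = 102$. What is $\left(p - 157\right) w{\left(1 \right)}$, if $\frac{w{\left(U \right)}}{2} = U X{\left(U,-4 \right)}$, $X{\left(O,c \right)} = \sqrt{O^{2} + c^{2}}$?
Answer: $- 110 \sqrt{17} \approx -453.54$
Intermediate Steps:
$w{\left(U \right)} = 2 U \sqrt{16 + U^{2}}$ ($w{\left(U \right)} = 2 U \sqrt{U^{2} + \left(-4\right)^{2}} = 2 U \sqrt{U^{2} + 16} = 2 U \sqrt{16 + U^{2}}$)
$\left(p - 157\right) w{\left(1 \right)} = \left(102 - 157\right) 2 \cdot 1 \sqrt{16 + 1^{2}} = - 55 \cdot 2 \cdot 1 \sqrt{16 + 1} = - 55 \cdot 2 \cdot 1 \sqrt{17} = - 55 \cdot 2 \sqrt{17} = - 110 \sqrt{17}$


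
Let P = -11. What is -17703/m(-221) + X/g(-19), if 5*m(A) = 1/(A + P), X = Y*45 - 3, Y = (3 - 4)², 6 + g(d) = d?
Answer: 513386958/25 ≈ 2.0535e+7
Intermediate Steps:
g(d) = -6 + d
Y = 1 (Y = (-1)² = 1)
X = 42 (X = 1*45 - 3 = 45 - 3 = 42)
m(A) = 1/(5*(-11 + A)) (m(A) = 1/(5*(A - 11)) = 1/(5*(-11 + A)))
-17703/m(-221) + X/g(-19) = -17703/(1/(5*(-11 - 221))) + 42/(-6 - 19) = -17703/((⅕)/(-232)) + 42/(-25) = -17703/((⅕)*(-1/232)) + 42*(-1/25) = -17703/(-1/1160) - 42/25 = -17703*(-1160) - 42/25 = 20535480 - 42/25 = 513386958/25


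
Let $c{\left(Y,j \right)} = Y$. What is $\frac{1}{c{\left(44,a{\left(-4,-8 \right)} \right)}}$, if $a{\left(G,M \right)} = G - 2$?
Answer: $\frac{1}{44} \approx 0.022727$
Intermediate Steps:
$a{\left(G,M \right)} = -2 + G$
$\frac{1}{c{\left(44,a{\left(-4,-8 \right)} \right)}} = \frac{1}{44}$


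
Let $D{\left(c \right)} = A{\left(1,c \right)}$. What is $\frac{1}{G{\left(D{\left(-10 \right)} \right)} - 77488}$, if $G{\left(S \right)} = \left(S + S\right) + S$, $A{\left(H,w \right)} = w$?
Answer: $- \frac{1}{77518} \approx -1.29 \cdot 10^{-5}$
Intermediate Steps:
$D{\left(c \right)} = c$
$G{\left(S \right)} = 3 S$ ($G{\left(S \right)} = 2 S + S = 3 S$)
$\frac{1}{G{\left(D{\left(-10 \right)} \right)} - 77488} = \frac{1}{3 \left(-10\right) - 77488} = \frac{1}{-30 - 77488} = \frac{1}{-77518} = - \frac{1}{77518}$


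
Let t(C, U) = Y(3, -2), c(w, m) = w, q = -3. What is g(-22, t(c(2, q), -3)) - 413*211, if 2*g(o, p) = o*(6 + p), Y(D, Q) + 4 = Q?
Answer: -87143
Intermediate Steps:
Y(D, Q) = -4 + Q
t(C, U) = -6 (t(C, U) = -4 - 2 = -6)
g(o, p) = o*(6 + p)/2 (g(o, p) = (o*(6 + p))/2 = o*(6 + p)/2)
g(-22, t(c(2, q), -3)) - 413*211 = (½)*(-22)*(6 - 6) - 413*211 = (½)*(-22)*0 - 87143 = 0 - 87143 = -87143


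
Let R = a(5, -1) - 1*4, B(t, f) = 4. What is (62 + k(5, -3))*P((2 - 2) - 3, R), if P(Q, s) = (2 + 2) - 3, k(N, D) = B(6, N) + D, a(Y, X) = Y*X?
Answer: 63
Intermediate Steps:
a(Y, X) = X*Y
k(N, D) = 4 + D
R = -9 (R = -1*5 - 1*4 = -5 - 4 = -9)
P(Q, s) = 1 (P(Q, s) = 4 - 3 = 1)
(62 + k(5, -3))*P((2 - 2) - 3, R) = (62 + (4 - 3))*1 = (62 + 1)*1 = 63*1 = 63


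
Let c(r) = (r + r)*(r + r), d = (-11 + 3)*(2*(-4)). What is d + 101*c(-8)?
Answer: 25920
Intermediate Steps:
d = 64 (d = -8*(-8) = 64)
c(r) = 4*r**2 (c(r) = (2*r)*(2*r) = 4*r**2)
d + 101*c(-8) = 64 + 101*(4*(-8)**2) = 64 + 101*(4*64) = 64 + 101*256 = 64 + 25856 = 25920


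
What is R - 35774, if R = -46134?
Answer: -81908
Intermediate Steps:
R - 35774 = -46134 - 35774 = -81908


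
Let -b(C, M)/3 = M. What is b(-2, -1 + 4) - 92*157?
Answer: -14453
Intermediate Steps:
b(C, M) = -3*M
b(-2, -1 + 4) - 92*157 = -3*(-1 + 4) - 92*157 = -3*3 - 14444 = -9 - 14444 = -14453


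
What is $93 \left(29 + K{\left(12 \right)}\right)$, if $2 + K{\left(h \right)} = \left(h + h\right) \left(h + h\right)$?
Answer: $56079$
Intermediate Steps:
$K{\left(h \right)} = -2 + 4 h^{2}$ ($K{\left(h \right)} = -2 + \left(h + h\right) \left(h + h\right) = -2 + 2 h 2 h = -2 + 4 h^{2}$)
$93 \left(29 + K{\left(12 \right)}\right) = 93 \left(29 - \left(2 - 4 \cdot 12^{2}\right)\right) = 93 \left(29 + \left(-2 + 4 \cdot 144\right)\right) = 93 \left(29 + \left(-2 + 576\right)\right) = 93 \left(29 + 574\right) = 93 \cdot 603 = 56079$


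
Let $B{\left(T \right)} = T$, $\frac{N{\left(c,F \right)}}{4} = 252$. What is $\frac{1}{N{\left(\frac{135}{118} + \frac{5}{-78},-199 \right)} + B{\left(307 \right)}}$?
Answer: $\frac{1}{1315} \approx 0.00076046$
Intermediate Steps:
$N{\left(c,F \right)} = 1008$ ($N{\left(c,F \right)} = 4 \cdot 252 = 1008$)
$\frac{1}{N{\left(\frac{135}{118} + \frac{5}{-78},-199 \right)} + B{\left(307 \right)}} = \frac{1}{1008 + 307} = \frac{1}{1315}$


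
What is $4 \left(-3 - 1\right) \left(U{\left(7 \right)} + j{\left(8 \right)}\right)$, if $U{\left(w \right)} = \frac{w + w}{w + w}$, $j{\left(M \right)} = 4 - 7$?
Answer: $32$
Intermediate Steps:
$j{\left(M \right)} = -3$ ($j{\left(M \right)} = 4 - 7 = -3$)
$U{\left(w \right)} = 1$ ($U{\left(w \right)} = \frac{2 w}{2 w} = 2 w \frac{1}{2 w} = 1$)
$4 \left(-3 - 1\right) \left(U{\left(7 \right)} + j{\left(8 \right)}\right) = 4 \left(-3 - 1\right) \left(1 - 3\right) = 4 \left(-4\right) \left(-2\right) = \left(-16\right) \left(-2\right) = 32$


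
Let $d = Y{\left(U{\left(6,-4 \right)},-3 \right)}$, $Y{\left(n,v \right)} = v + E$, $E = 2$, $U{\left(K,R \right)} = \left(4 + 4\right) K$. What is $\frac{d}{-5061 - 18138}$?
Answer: $\frac{1}{23199} \approx 4.3105 \cdot 10^{-5}$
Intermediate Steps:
$U{\left(K,R \right)} = 8 K$
$Y{\left(n,v \right)} = 2 + v$ ($Y{\left(n,v \right)} = v + 2 = 2 + v$)
$d = -1$ ($d = 2 - 3 = -1$)
$\frac{d}{-5061 - 18138} = - \frac{1}{-5061 - 18138} = - \frac{1}{-23199} = \left(-1\right) \left(- \frac{1}{23199}\right) = \frac{1}{23199}$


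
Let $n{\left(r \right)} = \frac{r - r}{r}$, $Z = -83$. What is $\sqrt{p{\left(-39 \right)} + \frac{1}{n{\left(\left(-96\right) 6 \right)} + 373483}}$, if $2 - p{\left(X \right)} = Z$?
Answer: $\frac{2 \sqrt{2964153058262}}{373483} \approx 9.2195$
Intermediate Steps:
$p{\left(X \right)} = 85$ ($p{\left(X \right)} = 2 - -83 = 2 + 83 = 85$)
$n{\left(r \right)} = 0$ ($n{\left(r \right)} = \frac{0}{r} = 0$)
$\sqrt{p{\left(-39 \right)} + \frac{1}{n{\left(\left(-96\right) 6 \right)} + 373483}} = \sqrt{85 + \frac{1}{0 + 373483}} = \sqrt{85 + \frac{1}{373483}} = \sqrt{\frac{31746056}{373483}} = \frac{2 \sqrt{2964153058262}}{373483}$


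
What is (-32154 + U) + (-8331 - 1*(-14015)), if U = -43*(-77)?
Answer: -23159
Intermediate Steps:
U = 3311
(-32154 + U) + (-8331 - 1*(-14015)) = (-32154 + 3311) + (-8331 - 1*(-14015)) = -28843 + (-8331 + 14015) = -28843 + 5684 = -23159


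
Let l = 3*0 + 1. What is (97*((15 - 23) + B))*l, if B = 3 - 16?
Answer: -2037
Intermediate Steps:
B = -13
l = 1 (l = 0 + 1 = 1)
(97*((15 - 23) + B))*l = (97*((15 - 23) - 13))*1 = (97*(-8 - 13))*1 = (97*(-21))*1 = -2037*1 = -2037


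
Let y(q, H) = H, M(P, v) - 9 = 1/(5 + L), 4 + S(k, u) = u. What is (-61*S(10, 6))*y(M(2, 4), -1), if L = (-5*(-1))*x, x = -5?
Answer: 122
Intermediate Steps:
S(k, u) = -4 + u
L = -25 (L = -5*(-1)*(-5) = 5*(-5) = -25)
M(P, v) = 179/20 (M(P, v) = 9 + 1/(5 - 25) = 9 + 1/(-20) = 9 - 1/20 = 179/20)
(-61*S(10, 6))*y(M(2, 4), -1) = -61*(-4 + 6)*(-1) = -61*2*(-1) = -122*(-1) = 122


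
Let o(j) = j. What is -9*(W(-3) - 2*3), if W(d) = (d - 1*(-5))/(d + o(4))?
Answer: 36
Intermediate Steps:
W(d) = (5 + d)/(4 + d) (W(d) = (d - 1*(-5))/(d + 4) = (d + 5)/(4 + d) = (5 + d)/(4 + d))
-9*(W(-3) - 2*3) = -9*((5 - 3)/(4 - 3) - 2*3) = -9*(2/1 - 6) = -9*(1*2 - 6) = -9*(2 - 6) = -9*(-4) = 36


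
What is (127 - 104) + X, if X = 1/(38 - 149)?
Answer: 2552/111 ≈ 22.991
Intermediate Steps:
X = -1/111 (X = 1/(-111) = -1/111 ≈ -0.0090090)
(127 - 104) + X = (127 - 104) - 1/111 = 23 - 1/111 = 2552/111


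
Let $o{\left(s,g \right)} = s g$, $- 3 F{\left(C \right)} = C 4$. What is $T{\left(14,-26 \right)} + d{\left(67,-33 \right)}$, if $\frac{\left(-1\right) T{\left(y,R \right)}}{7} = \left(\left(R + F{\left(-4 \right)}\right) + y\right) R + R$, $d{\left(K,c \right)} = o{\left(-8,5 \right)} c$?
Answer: $\frac{866}{3} \approx 288.67$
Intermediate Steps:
$F{\left(C \right)} = - \frac{4 C}{3}$ ($F{\left(C \right)} = - \frac{C 4}{3} = - \frac{4 C}{3}$)
$o{\left(s,g \right)} = g s$
$d{\left(K,c \right)} = - 40 c$ ($d{\left(K,c \right)} = 5 \left(-8\right) c = - 40 c$)
$T{\left(y,R \right)} = - 7 R - 7 R \left(\frac{16}{3} + R + y\right)$ ($T{\left(y,R \right)} = - 7 \left(\left(\left(R - - \frac{16}{3}\right) + y\right) R + R\right) = - 7 \left(\left(\left(R + \frac{16}{3}\right) + y\right) R + R\right) = - 7 \left(\left(\left(\frac{16}{3} + R\right) + y\right) R + R\right) = - 7 \left(\left(\frac{16}{3} + R + y\right) R + R\right) = - 7 \left(R \left(\frac{16}{3} + R + y\right) + R\right) = - 7 \left(R + R \left(\frac{16}{3} + R + y\right)\right) = - 7 R - 7 R \left(\frac{16}{3} + R + y\right)$)
$T{\left(14,-26 \right)} + d{\left(67,-33 \right)} = \left(- \frac{7}{3}\right) \left(-26\right) \left(19 + 3 \left(-26\right) + 3 \cdot 14\right) - -1320 = \left(- \frac{7}{3}\right) \left(-26\right) \left(19 - 78 + 42\right) + 1320 = \left(- \frac{7}{3}\right) \left(-26\right) \left(-17\right) + 1320 = - \frac{3094}{3} + 1320 = \frac{866}{3}$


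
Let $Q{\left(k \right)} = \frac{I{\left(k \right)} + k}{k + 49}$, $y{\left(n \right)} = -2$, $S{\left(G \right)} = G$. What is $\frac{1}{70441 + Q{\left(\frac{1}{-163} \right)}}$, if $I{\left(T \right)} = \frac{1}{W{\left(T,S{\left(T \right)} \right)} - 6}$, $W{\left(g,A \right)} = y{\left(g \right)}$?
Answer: $\frac{21296}{1500111479} \approx 1.4196 \cdot 10^{-5}$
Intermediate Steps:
$W{\left(g,A \right)} = -2$
$I{\left(T \right)} = - \frac{1}{8}$ ($I{\left(T \right)} = \frac{1}{-2 - 6} = \frac{1}{-8} = - \frac{1}{8}$)
$Q{\left(k \right)} = \frac{- \frac{1}{8} + k}{49 + k}$ ($Q{\left(k \right)} = \frac{- \frac{1}{8} + k}{k + 49} = \frac{- \frac{1}{8} + k}{49 + k}$)
$\frac{1}{70441 + Q{\left(\frac{1}{-163} \right)}} = \frac{1}{70441 + \frac{- \frac{1}{8} + \frac{1}{-163}}{49 + \frac{1}{-163}}} = \frac{1}{70441 + \frac{- \frac{1}{8} - \frac{1}{163}}{49 - \frac{1}{163}}} = \frac{1}{70441 + \frac{1}{\frac{7986}{163}} \left(- \frac{171}{1304}\right)} = \frac{1}{70441 + \frac{163}{7986} \left(- \frac{171}{1304}\right)} = \frac{1}{70441 - \frac{57}{21296}} = \frac{1}{\frac{1500111479}{21296}} = \frac{21296}{1500111479}$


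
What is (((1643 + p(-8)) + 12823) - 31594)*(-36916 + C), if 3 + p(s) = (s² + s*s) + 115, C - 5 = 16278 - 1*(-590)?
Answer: 338486184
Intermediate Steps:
C = 16873 (C = 5 + (16278 - 1*(-590)) = 5 + (16278 + 590) = 5 + 16868 = 16873)
p(s) = 112 + 2*s² (p(s) = -3 + ((s² + s*s) + 115) = -3 + ((s² + s²) + 115) = -3 + (2*s² + 115) = -3 + (115 + 2*s²) = 112 + 2*s²)
(((1643 + p(-8)) + 12823) - 31594)*(-36916 + C) = (((1643 + (112 + 2*(-8)²)) + 12823) - 31594)*(-36916 + 16873) = (((1643 + (112 + 2*64)) + 12823) - 31594)*(-20043) = (((1643 + (112 + 128)) + 12823) - 31594)*(-20043) = (((1643 + 240) + 12823) - 31594)*(-20043) = ((1883 + 12823) - 31594)*(-20043) = (14706 - 31594)*(-20043) = -16888*(-20043) = 338486184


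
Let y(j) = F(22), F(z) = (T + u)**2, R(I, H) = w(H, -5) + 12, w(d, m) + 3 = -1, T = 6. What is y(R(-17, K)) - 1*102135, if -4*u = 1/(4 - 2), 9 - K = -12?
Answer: -6534431/64 ≈ -1.0210e+5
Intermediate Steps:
K = 21 (K = 9 - 1*(-12) = 9 + 12 = 21)
w(d, m) = -4 (w(d, m) = -3 - 1 = -4)
u = -1/8 (u = -1/(4*(4 - 2)) = -1/4/2 = -1/4*1/2 = -1/8 ≈ -0.12500)
R(I, H) = 8 (R(I, H) = -4 + 12 = 8)
F(z) = 2209/64 (F(z) = (6 - 1/8)**2 = (47/8)**2 = 2209/64)
y(j) = 2209/64
y(R(-17, K)) - 1*102135 = 2209/64 - 1*102135 = 2209/64 - 102135 = -6534431/64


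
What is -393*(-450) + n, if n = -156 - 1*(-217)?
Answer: 176911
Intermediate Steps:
n = 61 (n = -156 + 217 = 61)
-393*(-450) + n = -393*(-450) + 61 = 176850 + 61 = 176911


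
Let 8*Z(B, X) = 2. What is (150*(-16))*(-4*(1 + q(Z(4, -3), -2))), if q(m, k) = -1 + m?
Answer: 2400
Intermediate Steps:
Z(B, X) = 1/4 (Z(B, X) = (1/8)*2 = 1/4)
(150*(-16))*(-4*(1 + q(Z(4, -3), -2))) = (150*(-16))*(-4*(1 + (-1 + 1/4))) = -(-9600)*(1 - 3/4) = -(-9600)/4 = -2400*(-1) = 2400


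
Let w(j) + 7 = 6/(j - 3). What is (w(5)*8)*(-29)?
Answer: 928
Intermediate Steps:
w(j) = -7 + 6/(-3 + j) (w(j) = -7 + 6/(j - 3) = -7 + 6/(-3 + j))
(w(5)*8)*(-29) = (((27 - 7*5)/(-3 + 5))*8)*(-29) = (((27 - 35)/2)*8)*(-29) = (((1/2)*(-8))*8)*(-29) = -4*8*(-29) = -32*(-29) = 928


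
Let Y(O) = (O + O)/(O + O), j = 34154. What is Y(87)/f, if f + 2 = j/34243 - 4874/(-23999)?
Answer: -821797757/657033286 ≈ -1.2508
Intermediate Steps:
f = -657033286/821797757 (f = -2 + (34154/34243 - 4874/(-23999)) = -2 + (34154*(1/34243) - 4874*(-1/23999)) = -2 + (34154/34243 + 4874/23999) = -2 + 986562228/821797757 = -657033286/821797757 ≈ -0.79951)
Y(O) = 1 (Y(O) = (2*O)/((2*O)) = (2*O)*(1/(2*O)) = 1)
Y(87)/f = 1/(-657033286/821797757) = 1*(-821797757/657033286) = -821797757/657033286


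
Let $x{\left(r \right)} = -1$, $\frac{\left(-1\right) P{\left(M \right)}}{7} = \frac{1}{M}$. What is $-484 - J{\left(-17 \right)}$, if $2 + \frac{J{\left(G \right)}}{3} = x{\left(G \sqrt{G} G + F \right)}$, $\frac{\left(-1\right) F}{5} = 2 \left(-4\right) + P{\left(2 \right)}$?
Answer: $-475$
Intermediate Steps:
$P{\left(M \right)} = - \frac{7}{M}$
$F = \frac{115}{2}$ ($F = - 5 \left(2 \left(-4\right) - \frac{7}{2}\right) = - 5 \left(-8 - \frac{7}{2}\right) = \left(-5\right) \left(- \frac{23}{2}\right) = \frac{115}{2} \approx 57.5$)
$J{\left(G \right)} = -9$ ($J{\left(G \right)} = -6 + 3 \left(-1\right) = -6 - 3 = -9$)
$-484 - J{\left(-17 \right)} = -484 - -9 = -484 + 9 = -475$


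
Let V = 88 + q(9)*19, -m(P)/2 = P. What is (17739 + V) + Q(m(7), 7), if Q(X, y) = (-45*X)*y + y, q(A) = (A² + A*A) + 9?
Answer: 25493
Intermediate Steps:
m(P) = -2*P
q(A) = 9 + 2*A² (q(A) = (A² + A²) + 9 = 2*A² + 9 = 9 + 2*A²)
Q(X, y) = y - 45*X*y (Q(X, y) = -45*X*y + y = y - 45*X*y)
V = 3337 (V = 88 + (9 + 2*9²)*19 = 88 + (9 + 2*81)*19 = 88 + (9 + 162)*19 = 88 + 171*19 = 88 + 3249 = 3337)
(17739 + V) + Q(m(7), 7) = (17739 + 3337) + 7*(1 - (-90)*7) = 21076 + 7*(1 - 45*(-14)) = 21076 + 7*(1 + 630) = 21076 + 7*631 = 21076 + 4417 = 25493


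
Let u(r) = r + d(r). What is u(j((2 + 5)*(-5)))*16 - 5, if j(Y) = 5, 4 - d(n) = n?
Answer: 59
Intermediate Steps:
d(n) = 4 - n
u(r) = 4 (u(r) = r + (4 - r) = 4)
u(j((2 + 5)*(-5)))*16 - 5 = 4*16 - 5 = 64 - 5 = 59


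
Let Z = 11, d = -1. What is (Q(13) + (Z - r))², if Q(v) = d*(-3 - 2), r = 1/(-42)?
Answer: 452929/1764 ≈ 256.76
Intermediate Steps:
r = -1/42 ≈ -0.023810
Q(v) = 5 (Q(v) = -(-3 - 2) = -1*(-5) = 5)
(Q(13) + (Z - r))² = (5 + (11 - 1*(-1/42)))² = (5 + (11 + 1/42))² = (5 + 463/42)² = (673/42)² = 452929/1764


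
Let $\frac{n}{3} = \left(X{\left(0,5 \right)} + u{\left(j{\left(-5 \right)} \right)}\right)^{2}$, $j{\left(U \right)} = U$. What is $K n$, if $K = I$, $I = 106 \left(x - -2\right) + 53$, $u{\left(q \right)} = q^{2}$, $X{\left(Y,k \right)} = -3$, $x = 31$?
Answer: $5156052$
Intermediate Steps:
$I = 3551$ ($I = 106 \left(31 - -2\right) + 53 = 106 \left(31 + 2\right) + 53 = 106 \cdot 33 + 53 = 3498 + 53 = 3551$)
$K = 3551$
$n = 1452$ ($n = 3 \left(-3 + \left(-5\right)^{2}\right)^{2} = 3 \left(-3 + 25\right)^{2} = 3 \cdot 22^{2} = 3 \cdot 484 = 1452$)
$K n = 3551 \cdot 1452 = 5156052$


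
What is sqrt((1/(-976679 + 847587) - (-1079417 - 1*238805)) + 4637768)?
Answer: sqrt(24813762845002567)/64546 ≈ 2440.5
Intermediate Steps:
sqrt((1/(-976679 + 847587) - (-1079417 - 1*238805)) + 4637768) = sqrt((1/(-129092) - (-1079417 - 238805)) + 4637768) = sqrt((-1/129092 - 1*(-1318222)) + 4637768) = sqrt((-1/129092 + 1318222) + 4637768) = sqrt(170171914423/129092 + 4637768) = sqrt(768870661079/129092) = sqrt(24813762845002567)/64546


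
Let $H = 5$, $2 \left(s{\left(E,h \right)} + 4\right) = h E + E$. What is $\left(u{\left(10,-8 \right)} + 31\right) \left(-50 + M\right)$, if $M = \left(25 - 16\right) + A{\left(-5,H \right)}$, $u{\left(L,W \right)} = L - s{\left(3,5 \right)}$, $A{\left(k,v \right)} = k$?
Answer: $-1656$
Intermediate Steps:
$s{\left(E,h \right)} = -4 + \frac{E}{2} + \frac{E h}{2}$ ($s{\left(E,h \right)} = -4 + \frac{h E + E}{2} = -4 + \frac{E h + E}{2} = -4 + \frac{E + E h}{2} = -4 + \left(\frac{E}{2} + \frac{E h}{2}\right) = -4 + \frac{E}{2} + \frac{E h}{2}$)
$u{\left(L,W \right)} = -5 + L$ ($u{\left(L,W \right)} = L - \left(-4 + \frac{1}{2} \cdot 3 + \frac{1}{2} \cdot 3 \cdot 5\right) = L - \left(-4 + \frac{3}{2} + \frac{15}{2}\right) = L - 5 = -5 + L$)
$M = 4$ ($M = \left(25 - 16\right) - 5 = 9 - 5 = 4$)
$\left(u{\left(10,-8 \right)} + 31\right) \left(-50 + M\right) = \left(\left(-5 + 10\right) + 31\right) \left(-50 + 4\right) = \left(5 + 31\right) \left(-46\right) = 36 \left(-46\right) = -1656$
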